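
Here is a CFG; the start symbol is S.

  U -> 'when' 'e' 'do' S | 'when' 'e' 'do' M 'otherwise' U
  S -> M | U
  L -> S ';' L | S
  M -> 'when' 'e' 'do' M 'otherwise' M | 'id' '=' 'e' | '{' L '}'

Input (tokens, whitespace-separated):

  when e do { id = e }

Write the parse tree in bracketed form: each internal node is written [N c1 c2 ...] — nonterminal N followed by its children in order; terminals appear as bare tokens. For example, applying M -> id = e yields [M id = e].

[S [U when e do [S [M { [L [S [M id = e]]] }]]]]

S
U
when e do S
when e do M
when e do { L }
when e do { S }
when e do { M }
when e do { id = e }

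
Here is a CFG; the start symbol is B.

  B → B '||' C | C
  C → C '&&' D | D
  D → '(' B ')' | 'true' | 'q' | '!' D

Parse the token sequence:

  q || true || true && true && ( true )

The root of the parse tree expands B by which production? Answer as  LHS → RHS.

[B [B [B [C [D q]]] || [C [D true]]] || [C [C [C [D true]] && [D true]] && [D ( [B [C [D true]]] )]]]

B → B '||' C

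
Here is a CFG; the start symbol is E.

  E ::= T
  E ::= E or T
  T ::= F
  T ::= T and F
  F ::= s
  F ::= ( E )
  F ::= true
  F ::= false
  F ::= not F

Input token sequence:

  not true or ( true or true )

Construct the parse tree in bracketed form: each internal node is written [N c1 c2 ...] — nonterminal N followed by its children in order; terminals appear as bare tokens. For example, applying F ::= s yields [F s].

[E [E [T [F not [F true]]]] or [T [F ( [E [E [T [F true]]] or [T [F true]]] )]]]

E
E or T
T or T
F or T
not F or T
not true or T
not true or F
not true or ( E )
not true or ( E or T )
not true or ( T or T )
not true or ( F or T )
not true or ( true or T )
not true or ( true or F )
not true or ( true or true )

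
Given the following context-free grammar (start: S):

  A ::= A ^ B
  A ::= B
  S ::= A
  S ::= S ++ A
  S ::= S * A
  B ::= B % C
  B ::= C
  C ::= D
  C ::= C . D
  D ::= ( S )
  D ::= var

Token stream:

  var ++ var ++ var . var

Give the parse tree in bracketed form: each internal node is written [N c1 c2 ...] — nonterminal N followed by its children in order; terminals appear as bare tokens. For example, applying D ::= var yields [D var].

[S [S [S [A [B [C [D var]]]]] ++ [A [B [C [D var]]]]] ++ [A [B [C [C [D var]] . [D var]]]]]

S
S ++ A
S ++ A ++ A
A ++ A ++ A
B ++ A ++ A
C ++ A ++ A
D ++ A ++ A
var ++ A ++ A
var ++ B ++ A
var ++ C ++ A
var ++ D ++ A
var ++ var ++ A
var ++ var ++ B
var ++ var ++ C
var ++ var ++ C . D
var ++ var ++ D . D
var ++ var ++ var . D
var ++ var ++ var . var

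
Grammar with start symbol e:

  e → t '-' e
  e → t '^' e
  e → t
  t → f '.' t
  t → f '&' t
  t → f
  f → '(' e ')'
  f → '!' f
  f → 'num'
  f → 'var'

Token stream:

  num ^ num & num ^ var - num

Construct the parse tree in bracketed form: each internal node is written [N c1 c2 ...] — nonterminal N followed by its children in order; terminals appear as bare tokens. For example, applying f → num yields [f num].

e
t ^ e
f ^ e
num ^ e
num ^ t ^ e
num ^ f & t ^ e
num ^ num & t ^ e
num ^ num & f ^ e
num ^ num & num ^ e
num ^ num & num ^ t - e
num ^ num & num ^ f - e
num ^ num & num ^ var - e
num ^ num & num ^ var - t
num ^ num & num ^ var - f
num ^ num & num ^ var - num

[e [t [f num]] ^ [e [t [f num] & [t [f num]]] ^ [e [t [f var]] - [e [t [f num]]]]]]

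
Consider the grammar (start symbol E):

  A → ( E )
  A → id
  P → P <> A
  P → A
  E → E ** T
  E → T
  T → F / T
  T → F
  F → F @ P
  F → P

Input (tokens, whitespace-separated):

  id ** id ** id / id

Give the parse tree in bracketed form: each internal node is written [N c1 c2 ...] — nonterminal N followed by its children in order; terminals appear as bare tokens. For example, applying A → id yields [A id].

E
E ** T
E ** T ** T
T ** T ** T
F ** T ** T
P ** T ** T
A ** T ** T
id ** T ** T
id ** F ** T
id ** P ** T
id ** A ** T
id ** id ** T
id ** id ** F / T
id ** id ** P / T
id ** id ** A / T
id ** id ** id / T
id ** id ** id / F
id ** id ** id / P
id ** id ** id / A
id ** id ** id / id

[E [E [E [T [F [P [A id]]]]] ** [T [F [P [A id]]]]] ** [T [F [P [A id]]] / [T [F [P [A id]]]]]]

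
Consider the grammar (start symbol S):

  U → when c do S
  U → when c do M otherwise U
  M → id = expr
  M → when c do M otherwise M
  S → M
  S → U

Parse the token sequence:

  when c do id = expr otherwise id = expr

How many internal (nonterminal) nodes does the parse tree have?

4

[S [M when c do [M id = expr] otherwise [M id = expr]]]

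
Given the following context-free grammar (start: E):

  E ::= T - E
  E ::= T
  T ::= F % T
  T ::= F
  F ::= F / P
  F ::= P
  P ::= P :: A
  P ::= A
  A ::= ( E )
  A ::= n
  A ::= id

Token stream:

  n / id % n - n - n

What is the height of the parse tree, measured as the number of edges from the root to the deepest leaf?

7

[E [T [F [F [P [A n]]] / [P [A id]]] % [T [F [P [A n]]]]] - [E [T [F [P [A n]]]] - [E [T [F [P [A n]]]]]]]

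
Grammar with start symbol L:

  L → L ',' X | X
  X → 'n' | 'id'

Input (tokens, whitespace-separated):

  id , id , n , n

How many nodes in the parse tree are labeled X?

[L [L [L [L [X id]] , [X id]] , [X n]] , [X n]]

4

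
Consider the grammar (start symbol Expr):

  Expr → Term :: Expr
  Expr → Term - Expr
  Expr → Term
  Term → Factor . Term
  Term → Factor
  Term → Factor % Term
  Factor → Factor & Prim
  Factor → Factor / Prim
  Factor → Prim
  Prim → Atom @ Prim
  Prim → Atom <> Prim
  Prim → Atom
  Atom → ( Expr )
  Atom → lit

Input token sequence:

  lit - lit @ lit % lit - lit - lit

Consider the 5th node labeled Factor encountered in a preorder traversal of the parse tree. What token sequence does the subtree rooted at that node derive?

lit

[Expr [Term [Factor [Prim [Atom lit]]]] - [Expr [Term [Factor [Prim [Atom lit] @ [Prim [Atom lit]]]] % [Term [Factor [Prim [Atom lit]]]]] - [Expr [Term [Factor [Prim [Atom lit]]]] - [Expr [Term [Factor [Prim [Atom lit]]]]]]]]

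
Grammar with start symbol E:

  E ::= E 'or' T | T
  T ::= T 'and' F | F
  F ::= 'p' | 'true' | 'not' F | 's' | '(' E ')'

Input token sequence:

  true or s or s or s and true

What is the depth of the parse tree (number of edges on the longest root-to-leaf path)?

6

[E [E [E [E [T [F true]]] or [T [F s]]] or [T [F s]]] or [T [T [F s]] and [F true]]]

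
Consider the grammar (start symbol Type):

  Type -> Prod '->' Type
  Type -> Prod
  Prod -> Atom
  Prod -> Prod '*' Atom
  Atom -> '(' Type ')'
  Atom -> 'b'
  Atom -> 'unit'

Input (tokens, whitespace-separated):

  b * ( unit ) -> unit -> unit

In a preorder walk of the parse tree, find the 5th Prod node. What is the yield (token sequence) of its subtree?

[Type [Prod [Prod [Atom b]] * [Atom ( [Type [Prod [Atom unit]]] )]] -> [Type [Prod [Atom unit]] -> [Type [Prod [Atom unit]]]]]

unit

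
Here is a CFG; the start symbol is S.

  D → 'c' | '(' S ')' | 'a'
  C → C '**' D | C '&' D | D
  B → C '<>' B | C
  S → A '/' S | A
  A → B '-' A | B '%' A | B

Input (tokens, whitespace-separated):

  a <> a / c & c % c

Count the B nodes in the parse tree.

4

[S [A [B [C [D a]] <> [B [C [D a]]]]] / [S [A [B [C [C [D c]] & [D c]]] % [A [B [C [D c]]]]]]]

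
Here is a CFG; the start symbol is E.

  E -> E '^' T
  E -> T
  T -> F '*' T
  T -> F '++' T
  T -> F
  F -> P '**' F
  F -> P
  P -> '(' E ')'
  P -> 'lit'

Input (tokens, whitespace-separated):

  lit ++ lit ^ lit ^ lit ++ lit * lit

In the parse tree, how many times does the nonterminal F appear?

[E [E [E [T [F [P lit]] ++ [T [F [P lit]]]]] ^ [T [F [P lit]]]] ^ [T [F [P lit]] ++ [T [F [P lit]] * [T [F [P lit]]]]]]

6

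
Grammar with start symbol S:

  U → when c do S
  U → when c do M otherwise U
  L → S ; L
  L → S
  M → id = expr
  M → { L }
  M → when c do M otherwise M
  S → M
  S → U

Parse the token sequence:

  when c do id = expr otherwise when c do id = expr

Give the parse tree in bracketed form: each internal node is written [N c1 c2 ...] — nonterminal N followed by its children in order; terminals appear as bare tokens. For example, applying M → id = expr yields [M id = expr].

[S [U when c do [M id = expr] otherwise [U when c do [S [M id = expr]]]]]

S
U
when c do M otherwise U
when c do id = expr otherwise U
when c do id = expr otherwise when c do S
when c do id = expr otherwise when c do M
when c do id = expr otherwise when c do id = expr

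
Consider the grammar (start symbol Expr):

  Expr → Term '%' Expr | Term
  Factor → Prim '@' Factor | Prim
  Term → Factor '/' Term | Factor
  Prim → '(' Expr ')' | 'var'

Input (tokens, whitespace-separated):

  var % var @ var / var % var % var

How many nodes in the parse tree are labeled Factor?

6

[Expr [Term [Factor [Prim var]]] % [Expr [Term [Factor [Prim var] @ [Factor [Prim var]]] / [Term [Factor [Prim var]]]] % [Expr [Term [Factor [Prim var]]] % [Expr [Term [Factor [Prim var]]]]]]]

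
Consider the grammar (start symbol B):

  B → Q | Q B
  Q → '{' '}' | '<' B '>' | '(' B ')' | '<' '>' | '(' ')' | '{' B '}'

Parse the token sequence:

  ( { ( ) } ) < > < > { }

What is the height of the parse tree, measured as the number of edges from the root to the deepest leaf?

6

[B [Q ( [B [Q { [B [Q ( )]] }]] )] [B [Q < >] [B [Q < >] [B [Q { }]]]]]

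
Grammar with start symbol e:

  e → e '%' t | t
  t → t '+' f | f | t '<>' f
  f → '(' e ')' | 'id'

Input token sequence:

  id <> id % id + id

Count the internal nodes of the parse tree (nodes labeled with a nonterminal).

10

[e [e [t [t [f id]] <> [f id]]] % [t [t [f id]] + [f id]]]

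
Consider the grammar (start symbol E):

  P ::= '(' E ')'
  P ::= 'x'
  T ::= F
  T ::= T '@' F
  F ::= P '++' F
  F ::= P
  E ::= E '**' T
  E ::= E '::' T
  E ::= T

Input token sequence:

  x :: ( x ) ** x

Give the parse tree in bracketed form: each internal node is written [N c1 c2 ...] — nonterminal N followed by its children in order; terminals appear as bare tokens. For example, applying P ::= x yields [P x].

[E [E [E [T [F [P x]]]] :: [T [F [P ( [E [T [F [P x]]]] )]]]] ** [T [F [P x]]]]

E
E ** T
E :: T ** T
T :: T ** T
F :: T ** T
P :: T ** T
x :: T ** T
x :: F ** T
x :: P ** T
x :: ( E ) ** T
x :: ( T ) ** T
x :: ( F ) ** T
x :: ( P ) ** T
x :: ( x ) ** T
x :: ( x ) ** F
x :: ( x ) ** P
x :: ( x ) ** x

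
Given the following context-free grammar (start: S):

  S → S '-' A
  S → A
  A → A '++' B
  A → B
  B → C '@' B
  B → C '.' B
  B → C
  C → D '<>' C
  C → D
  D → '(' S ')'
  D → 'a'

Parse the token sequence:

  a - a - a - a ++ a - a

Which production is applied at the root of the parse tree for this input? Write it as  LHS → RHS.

[S [S [S [S [S [A [B [C [D a]]]]] - [A [B [C [D a]]]]] - [A [B [C [D a]]]]] - [A [A [B [C [D a]]]] ++ [B [C [D a]]]]] - [A [B [C [D a]]]]]

S → S '-' A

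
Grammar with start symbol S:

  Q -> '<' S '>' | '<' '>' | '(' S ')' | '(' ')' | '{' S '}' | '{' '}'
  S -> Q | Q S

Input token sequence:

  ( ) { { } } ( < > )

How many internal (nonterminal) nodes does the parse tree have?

[S [Q ( )] [S [Q { [S [Q { }]] }] [S [Q ( [S [Q < >]] )]]]]

10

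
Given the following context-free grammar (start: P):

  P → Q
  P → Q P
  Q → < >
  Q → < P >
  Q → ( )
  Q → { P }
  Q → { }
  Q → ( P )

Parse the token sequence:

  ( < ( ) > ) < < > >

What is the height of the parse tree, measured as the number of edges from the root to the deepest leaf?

[P [Q ( [P [Q < [P [Q ( )]] >]] )] [P [Q < [P [Q < >]] >]]]

6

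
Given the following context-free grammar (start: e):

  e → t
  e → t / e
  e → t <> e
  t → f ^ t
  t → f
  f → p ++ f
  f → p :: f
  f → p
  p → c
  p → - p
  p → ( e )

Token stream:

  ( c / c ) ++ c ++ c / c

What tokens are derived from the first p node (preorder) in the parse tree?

( c / c )

[e [t [f [p ( [e [t [f [p c]]] / [e [t [f [p c]]]]] )] ++ [f [p c] ++ [f [p c]]]]] / [e [t [f [p c]]]]]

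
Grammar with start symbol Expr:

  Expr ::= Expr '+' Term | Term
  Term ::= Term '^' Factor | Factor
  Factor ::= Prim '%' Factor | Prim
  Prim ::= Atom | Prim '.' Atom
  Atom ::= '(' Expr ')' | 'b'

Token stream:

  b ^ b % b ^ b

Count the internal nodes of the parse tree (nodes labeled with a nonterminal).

16

[Expr [Term [Term [Term [Factor [Prim [Atom b]]]] ^ [Factor [Prim [Atom b]] % [Factor [Prim [Atom b]]]]] ^ [Factor [Prim [Atom b]]]]]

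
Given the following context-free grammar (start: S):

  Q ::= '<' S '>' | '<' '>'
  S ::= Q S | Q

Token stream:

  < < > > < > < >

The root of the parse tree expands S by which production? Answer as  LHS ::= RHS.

[S [Q < [S [Q < >]] >] [S [Q < >] [S [Q < >]]]]

S ::= Q S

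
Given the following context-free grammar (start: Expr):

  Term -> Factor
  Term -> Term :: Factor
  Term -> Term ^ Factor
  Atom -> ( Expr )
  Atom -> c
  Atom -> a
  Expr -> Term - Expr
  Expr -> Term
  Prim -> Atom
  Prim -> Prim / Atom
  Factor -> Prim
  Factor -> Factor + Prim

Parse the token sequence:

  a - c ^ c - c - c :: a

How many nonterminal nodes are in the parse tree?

[Expr [Term [Factor [Prim [Atom a]]]] - [Expr [Term [Term [Factor [Prim [Atom c]]]] ^ [Factor [Prim [Atom c]]]] - [Expr [Term [Factor [Prim [Atom c]]]] - [Expr [Term [Term [Factor [Prim [Atom c]]]] :: [Factor [Prim [Atom a]]]]]]]]

28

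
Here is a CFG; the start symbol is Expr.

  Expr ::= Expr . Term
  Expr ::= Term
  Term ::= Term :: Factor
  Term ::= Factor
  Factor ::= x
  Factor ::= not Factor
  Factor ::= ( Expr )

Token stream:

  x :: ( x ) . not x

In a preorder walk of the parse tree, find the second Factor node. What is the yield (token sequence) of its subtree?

( x )

[Expr [Expr [Term [Term [Factor x]] :: [Factor ( [Expr [Term [Factor x]]] )]]] . [Term [Factor not [Factor x]]]]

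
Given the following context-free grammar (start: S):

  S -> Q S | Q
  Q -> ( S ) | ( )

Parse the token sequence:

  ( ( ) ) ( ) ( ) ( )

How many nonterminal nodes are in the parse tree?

10

[S [Q ( [S [Q ( )]] )] [S [Q ( )] [S [Q ( )] [S [Q ( )]]]]]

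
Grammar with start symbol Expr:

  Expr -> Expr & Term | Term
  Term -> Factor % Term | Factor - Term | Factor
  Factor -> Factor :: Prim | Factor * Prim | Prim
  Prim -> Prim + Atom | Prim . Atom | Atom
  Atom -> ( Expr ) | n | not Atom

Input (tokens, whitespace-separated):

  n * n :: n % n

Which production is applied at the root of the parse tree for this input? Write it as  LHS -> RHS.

Expr -> Term

[Expr [Term [Factor [Factor [Factor [Prim [Atom n]]] * [Prim [Atom n]]] :: [Prim [Atom n]]] % [Term [Factor [Prim [Atom n]]]]]]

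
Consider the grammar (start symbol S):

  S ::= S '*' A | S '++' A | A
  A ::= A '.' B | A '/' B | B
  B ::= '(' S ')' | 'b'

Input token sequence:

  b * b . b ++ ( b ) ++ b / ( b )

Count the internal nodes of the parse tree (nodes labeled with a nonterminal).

22

[S [S [S [S [A [B b]]] * [A [A [B b]] . [B b]]] ++ [A [B ( [S [A [B b]]] )]]] ++ [A [A [B b]] / [B ( [S [A [B b]]] )]]]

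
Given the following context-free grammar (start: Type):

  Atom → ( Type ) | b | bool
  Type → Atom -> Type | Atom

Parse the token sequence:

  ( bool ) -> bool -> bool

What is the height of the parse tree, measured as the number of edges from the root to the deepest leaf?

[Type [Atom ( [Type [Atom bool]] )] -> [Type [Atom bool] -> [Type [Atom bool]]]]

4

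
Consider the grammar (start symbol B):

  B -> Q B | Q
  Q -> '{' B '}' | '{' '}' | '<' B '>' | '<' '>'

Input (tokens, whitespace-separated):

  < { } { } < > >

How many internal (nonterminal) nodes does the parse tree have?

[B [Q < [B [Q { }] [B [Q { }] [B [Q < >]]]] >]]

8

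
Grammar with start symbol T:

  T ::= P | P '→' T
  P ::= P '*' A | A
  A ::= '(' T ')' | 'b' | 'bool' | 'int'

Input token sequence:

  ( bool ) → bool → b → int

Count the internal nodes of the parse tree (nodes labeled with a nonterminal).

15

[T [P [A ( [T [P [A bool]]] )]] → [T [P [A bool]] → [T [P [A b]] → [T [P [A int]]]]]]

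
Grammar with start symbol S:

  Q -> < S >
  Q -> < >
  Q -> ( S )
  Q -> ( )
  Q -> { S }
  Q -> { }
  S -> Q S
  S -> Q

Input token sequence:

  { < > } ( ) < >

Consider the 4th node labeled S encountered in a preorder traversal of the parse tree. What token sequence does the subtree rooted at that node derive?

[S [Q { [S [Q < >]] }] [S [Q ( )] [S [Q < >]]]]

< >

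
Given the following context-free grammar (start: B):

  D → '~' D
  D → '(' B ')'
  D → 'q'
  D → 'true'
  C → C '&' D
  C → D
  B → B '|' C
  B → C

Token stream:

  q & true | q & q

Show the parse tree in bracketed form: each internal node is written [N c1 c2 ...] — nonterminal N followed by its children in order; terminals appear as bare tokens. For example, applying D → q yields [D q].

B
B | C
C | C
C & D | C
D & D | C
q & D | C
q & true | C
q & true | C & D
q & true | D & D
q & true | q & D
q & true | q & q

[B [B [C [C [D q]] & [D true]]] | [C [C [D q]] & [D q]]]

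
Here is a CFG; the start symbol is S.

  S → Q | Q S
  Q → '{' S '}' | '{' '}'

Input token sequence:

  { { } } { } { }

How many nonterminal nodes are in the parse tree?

8

[S [Q { [S [Q { }]] }] [S [Q { }] [S [Q { }]]]]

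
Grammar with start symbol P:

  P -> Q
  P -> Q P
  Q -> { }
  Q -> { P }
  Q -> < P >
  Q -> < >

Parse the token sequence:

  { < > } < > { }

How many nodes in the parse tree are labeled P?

4

[P [Q { [P [Q < >]] }] [P [Q < >] [P [Q { }]]]]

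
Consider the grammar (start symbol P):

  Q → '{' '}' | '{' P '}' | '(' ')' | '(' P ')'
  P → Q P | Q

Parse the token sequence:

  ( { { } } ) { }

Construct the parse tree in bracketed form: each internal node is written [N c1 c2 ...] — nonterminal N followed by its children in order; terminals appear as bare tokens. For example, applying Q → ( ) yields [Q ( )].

[P [Q ( [P [Q { [P [Q { }]] }]] )] [P [Q { }]]]

P
Q P
( P ) P
( Q ) P
( { P } ) P
( { Q } ) P
( { { } } ) P
( { { } } ) Q
( { { } } ) { }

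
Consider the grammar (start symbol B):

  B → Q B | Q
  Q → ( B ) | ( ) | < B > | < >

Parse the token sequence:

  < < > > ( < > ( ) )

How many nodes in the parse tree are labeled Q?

5

[B [Q < [B [Q < >]] >] [B [Q ( [B [Q < >] [B [Q ( )]]] )]]]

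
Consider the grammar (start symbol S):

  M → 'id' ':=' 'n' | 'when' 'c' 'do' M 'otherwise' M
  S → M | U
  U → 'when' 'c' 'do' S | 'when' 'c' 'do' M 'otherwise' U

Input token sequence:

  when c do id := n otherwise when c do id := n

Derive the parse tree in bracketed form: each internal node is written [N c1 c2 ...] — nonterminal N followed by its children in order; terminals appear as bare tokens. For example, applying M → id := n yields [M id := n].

[S [U when c do [M id := n] otherwise [U when c do [S [M id := n]]]]]

S
U
when c do M otherwise U
when c do id := n otherwise U
when c do id := n otherwise when c do S
when c do id := n otherwise when c do M
when c do id := n otherwise when c do id := n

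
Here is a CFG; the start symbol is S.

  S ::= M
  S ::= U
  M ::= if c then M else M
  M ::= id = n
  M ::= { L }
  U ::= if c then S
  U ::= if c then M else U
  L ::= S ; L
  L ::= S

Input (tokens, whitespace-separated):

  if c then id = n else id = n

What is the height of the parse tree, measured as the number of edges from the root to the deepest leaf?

[S [M if c then [M id = n] else [M id = n]]]

3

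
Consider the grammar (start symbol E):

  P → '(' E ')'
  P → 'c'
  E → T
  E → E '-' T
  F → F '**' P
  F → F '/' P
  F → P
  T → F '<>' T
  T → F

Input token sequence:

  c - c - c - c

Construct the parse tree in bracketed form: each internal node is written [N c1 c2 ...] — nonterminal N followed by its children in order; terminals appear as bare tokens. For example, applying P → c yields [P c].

[E [E [E [E [T [F [P c]]]] - [T [F [P c]]]] - [T [F [P c]]]] - [T [F [P c]]]]

E
E - T
E - T - T
E - T - T - T
T - T - T - T
F - T - T - T
P - T - T - T
c - T - T - T
c - F - T - T
c - P - T - T
c - c - T - T
c - c - F - T
c - c - P - T
c - c - c - T
c - c - c - F
c - c - c - P
c - c - c - c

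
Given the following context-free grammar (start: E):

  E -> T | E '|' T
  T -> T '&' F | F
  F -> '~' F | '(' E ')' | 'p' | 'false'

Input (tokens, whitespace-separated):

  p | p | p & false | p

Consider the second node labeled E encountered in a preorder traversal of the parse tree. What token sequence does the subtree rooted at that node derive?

[E [E [E [E [T [F p]]] | [T [F p]]] | [T [T [F p]] & [F false]]] | [T [F p]]]

p | p | p & false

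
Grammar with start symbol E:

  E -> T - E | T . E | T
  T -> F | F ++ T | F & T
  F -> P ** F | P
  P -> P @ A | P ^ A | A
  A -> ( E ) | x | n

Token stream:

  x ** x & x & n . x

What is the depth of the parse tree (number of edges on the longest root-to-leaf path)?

7

[E [T [F [P [A x]] ** [F [P [A x]]]] & [T [F [P [A x]]] & [T [F [P [A n]]]]]] . [E [T [F [P [A x]]]]]]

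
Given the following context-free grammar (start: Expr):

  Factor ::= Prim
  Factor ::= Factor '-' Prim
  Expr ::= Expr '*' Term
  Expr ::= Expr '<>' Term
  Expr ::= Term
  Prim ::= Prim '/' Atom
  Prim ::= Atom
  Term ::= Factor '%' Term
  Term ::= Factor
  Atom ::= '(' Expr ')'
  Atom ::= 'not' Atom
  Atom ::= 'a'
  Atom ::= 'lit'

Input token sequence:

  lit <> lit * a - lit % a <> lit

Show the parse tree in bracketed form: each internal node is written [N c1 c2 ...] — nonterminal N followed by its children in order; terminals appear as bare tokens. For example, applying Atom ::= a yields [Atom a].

[Expr [Expr [Expr [Expr [Term [Factor [Prim [Atom lit]]]]] <> [Term [Factor [Prim [Atom lit]]]]] * [Term [Factor [Factor [Prim [Atom a]]] - [Prim [Atom lit]]] % [Term [Factor [Prim [Atom a]]]]]] <> [Term [Factor [Prim [Atom lit]]]]]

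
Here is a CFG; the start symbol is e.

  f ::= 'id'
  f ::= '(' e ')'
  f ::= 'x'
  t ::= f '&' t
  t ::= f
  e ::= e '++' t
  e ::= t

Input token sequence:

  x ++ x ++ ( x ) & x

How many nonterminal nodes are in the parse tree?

[e [e [e [t [f x]]] ++ [t [f x]]] ++ [t [f ( [e [t [f x]]] )] & [t [f x]]]]

14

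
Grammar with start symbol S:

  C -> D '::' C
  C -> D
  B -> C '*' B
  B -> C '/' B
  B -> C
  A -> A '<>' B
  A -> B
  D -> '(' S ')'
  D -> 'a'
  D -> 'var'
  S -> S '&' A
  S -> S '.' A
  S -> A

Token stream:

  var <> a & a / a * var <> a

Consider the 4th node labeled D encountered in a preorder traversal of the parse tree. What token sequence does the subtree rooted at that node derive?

[S [S [A [A [B [C [D var]]]] <> [B [C [D a]]]]] & [A [A [B [C [D a]] / [B [C [D a]] * [B [C [D var]]]]]] <> [B [C [D a]]]]]

a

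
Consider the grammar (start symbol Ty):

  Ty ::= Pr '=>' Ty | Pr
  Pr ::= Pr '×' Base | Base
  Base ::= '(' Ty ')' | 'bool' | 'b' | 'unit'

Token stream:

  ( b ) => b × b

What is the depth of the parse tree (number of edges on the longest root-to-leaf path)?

[Ty [Pr [Base ( [Ty [Pr [Base b]]] )]] => [Ty [Pr [Pr [Base b]] × [Base b]]]]

6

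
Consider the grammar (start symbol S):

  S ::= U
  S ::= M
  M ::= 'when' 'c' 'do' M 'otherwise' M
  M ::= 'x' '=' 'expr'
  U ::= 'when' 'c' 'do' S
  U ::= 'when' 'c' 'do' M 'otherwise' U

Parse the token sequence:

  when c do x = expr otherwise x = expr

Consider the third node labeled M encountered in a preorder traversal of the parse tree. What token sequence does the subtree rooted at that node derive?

x = expr

[S [M when c do [M x = expr] otherwise [M x = expr]]]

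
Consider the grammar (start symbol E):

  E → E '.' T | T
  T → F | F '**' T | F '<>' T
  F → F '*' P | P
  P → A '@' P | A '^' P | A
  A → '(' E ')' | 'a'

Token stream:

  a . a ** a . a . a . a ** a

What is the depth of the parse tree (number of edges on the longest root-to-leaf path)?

9

[E [E [E [E [E [T [F [P [A a]]]]] . [T [F [P [A a]]] ** [T [F [P [A a]]]]]] . [T [F [P [A a]]]]] . [T [F [P [A a]]]]] . [T [F [P [A a]]] ** [T [F [P [A a]]]]]]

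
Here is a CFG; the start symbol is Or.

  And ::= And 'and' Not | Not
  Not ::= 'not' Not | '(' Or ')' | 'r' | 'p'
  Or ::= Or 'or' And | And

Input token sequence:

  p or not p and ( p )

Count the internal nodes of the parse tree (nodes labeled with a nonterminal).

12

[Or [Or [And [Not p]]] or [And [And [Not not [Not p]]] and [Not ( [Or [And [Not p]]] )]]]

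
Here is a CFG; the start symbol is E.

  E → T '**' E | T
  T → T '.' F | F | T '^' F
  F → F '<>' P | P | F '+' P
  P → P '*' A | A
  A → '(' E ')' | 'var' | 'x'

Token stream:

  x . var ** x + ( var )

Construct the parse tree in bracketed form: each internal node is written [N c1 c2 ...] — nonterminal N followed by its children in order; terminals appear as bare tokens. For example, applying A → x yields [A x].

E
T ** E
T . F ** E
F . F ** E
P . F ** E
A . F ** E
x . F ** E
x . P ** E
x . A ** E
x . var ** E
x . var ** T
x . var ** F
x . var ** F + P
x . var ** P + P
x . var ** A + P
x . var ** x + P
x . var ** x + A
x . var ** x + ( E )
x . var ** x + ( T )
x . var ** x + ( F )
x . var ** x + ( P )
x . var ** x + ( A )
x . var ** x + ( var )

[E [T [T [F [P [A x]]]] . [F [P [A var]]]] ** [E [T [F [F [P [A x]]] + [P [A ( [E [T [F [P [A var]]]]] )]]]]]]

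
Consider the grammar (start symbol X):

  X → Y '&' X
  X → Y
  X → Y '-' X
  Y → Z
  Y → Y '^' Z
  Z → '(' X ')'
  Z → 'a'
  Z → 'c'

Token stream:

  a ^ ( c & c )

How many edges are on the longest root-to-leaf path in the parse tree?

7

[X [Y [Y [Z a]] ^ [Z ( [X [Y [Z c]] & [X [Y [Z c]]]] )]]]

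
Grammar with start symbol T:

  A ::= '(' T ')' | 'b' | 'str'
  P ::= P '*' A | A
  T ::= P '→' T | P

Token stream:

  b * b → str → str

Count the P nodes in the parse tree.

4

[T [P [P [A b]] * [A b]] → [T [P [A str]] → [T [P [A str]]]]]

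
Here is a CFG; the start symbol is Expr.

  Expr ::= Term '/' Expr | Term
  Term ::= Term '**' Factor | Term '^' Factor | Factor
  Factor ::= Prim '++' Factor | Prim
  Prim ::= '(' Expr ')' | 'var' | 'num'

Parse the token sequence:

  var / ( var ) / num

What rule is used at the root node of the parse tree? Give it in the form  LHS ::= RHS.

[Expr [Term [Factor [Prim var]]] / [Expr [Term [Factor [Prim ( [Expr [Term [Factor [Prim var]]]] )]]] / [Expr [Term [Factor [Prim num]]]]]]

Expr ::= Term '/' Expr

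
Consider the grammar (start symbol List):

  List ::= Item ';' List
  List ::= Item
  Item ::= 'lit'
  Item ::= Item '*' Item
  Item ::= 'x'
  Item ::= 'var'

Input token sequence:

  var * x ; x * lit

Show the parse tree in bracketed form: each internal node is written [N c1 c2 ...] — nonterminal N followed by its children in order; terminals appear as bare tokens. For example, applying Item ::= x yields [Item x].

[List [Item [Item var] * [Item x]] ; [List [Item [Item x] * [Item lit]]]]

List
Item ; List
Item * Item ; List
var * Item ; List
var * x ; List
var * x ; Item
var * x ; Item * Item
var * x ; x * Item
var * x ; x * lit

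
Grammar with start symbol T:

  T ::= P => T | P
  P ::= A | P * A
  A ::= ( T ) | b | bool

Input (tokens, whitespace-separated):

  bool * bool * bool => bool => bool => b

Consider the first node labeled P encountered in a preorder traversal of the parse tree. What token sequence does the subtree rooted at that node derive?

[T [P [P [P [A bool]] * [A bool]] * [A bool]] => [T [P [A bool]] => [T [P [A bool]] => [T [P [A b]]]]]]

bool * bool * bool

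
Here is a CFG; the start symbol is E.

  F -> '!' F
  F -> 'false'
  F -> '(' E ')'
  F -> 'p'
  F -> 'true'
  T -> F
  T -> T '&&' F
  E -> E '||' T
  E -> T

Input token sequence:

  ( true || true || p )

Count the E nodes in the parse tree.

[E [T [F ( [E [E [E [T [F true]]] || [T [F true]]] || [T [F p]]] )]]]

4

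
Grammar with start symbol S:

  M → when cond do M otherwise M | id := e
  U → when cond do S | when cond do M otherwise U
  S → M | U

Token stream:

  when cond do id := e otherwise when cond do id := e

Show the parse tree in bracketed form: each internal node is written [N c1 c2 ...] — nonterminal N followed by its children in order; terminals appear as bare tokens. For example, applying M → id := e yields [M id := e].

[S [U when cond do [M id := e] otherwise [U when cond do [S [M id := e]]]]]

S
U
when cond do M otherwise U
when cond do id := e otherwise U
when cond do id := e otherwise when cond do S
when cond do id := e otherwise when cond do M
when cond do id := e otherwise when cond do id := e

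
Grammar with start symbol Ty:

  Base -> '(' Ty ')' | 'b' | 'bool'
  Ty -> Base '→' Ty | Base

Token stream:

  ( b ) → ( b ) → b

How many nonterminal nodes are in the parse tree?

[Ty [Base ( [Ty [Base b]] )] → [Ty [Base ( [Ty [Base b]] )] → [Ty [Base b]]]]

10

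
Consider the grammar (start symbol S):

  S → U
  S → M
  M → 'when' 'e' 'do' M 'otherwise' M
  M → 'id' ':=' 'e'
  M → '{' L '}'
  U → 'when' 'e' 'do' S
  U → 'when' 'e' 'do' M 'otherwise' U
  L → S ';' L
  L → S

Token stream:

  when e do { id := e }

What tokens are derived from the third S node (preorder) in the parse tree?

[S [U when e do [S [M { [L [S [M id := e]]] }]]]]

id := e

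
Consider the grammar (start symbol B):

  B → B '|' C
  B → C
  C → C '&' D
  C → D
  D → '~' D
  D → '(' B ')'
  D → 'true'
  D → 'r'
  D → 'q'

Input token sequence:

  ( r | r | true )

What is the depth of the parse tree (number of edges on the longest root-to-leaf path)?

8

[B [C [D ( [B [B [B [C [D r]]] | [C [D r]]] | [C [D true]]] )]]]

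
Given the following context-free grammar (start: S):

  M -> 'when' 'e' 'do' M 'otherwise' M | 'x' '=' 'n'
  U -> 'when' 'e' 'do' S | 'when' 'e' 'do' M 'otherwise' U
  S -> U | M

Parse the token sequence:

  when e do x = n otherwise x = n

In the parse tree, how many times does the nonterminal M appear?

3

[S [M when e do [M x = n] otherwise [M x = n]]]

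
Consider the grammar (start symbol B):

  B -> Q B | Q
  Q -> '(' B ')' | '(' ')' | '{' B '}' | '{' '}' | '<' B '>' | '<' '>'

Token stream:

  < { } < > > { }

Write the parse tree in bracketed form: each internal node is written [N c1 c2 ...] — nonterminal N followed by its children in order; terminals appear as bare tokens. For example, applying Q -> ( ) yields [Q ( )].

[B [Q < [B [Q { }] [B [Q < >]]] >] [B [Q { }]]]

B
Q B
< B > B
< Q B > B
< { } B > B
< { } Q > B
< { } < > > B
< { } < > > Q
< { } < > > { }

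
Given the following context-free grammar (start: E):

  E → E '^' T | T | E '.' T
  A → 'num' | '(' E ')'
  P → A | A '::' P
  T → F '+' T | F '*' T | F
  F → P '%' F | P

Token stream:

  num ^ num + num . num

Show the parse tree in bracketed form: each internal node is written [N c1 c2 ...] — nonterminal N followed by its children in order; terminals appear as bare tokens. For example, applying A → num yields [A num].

[E [E [E [T [F [P [A num]]]]] ^ [T [F [P [A num]]] + [T [F [P [A num]]]]]] . [T [F [P [A num]]]]]

E
E . T
E ^ T . T
T ^ T . T
F ^ T . T
P ^ T . T
A ^ T . T
num ^ T . T
num ^ F + T . T
num ^ P + T . T
num ^ A + T . T
num ^ num + T . T
num ^ num + F . T
num ^ num + P . T
num ^ num + A . T
num ^ num + num . T
num ^ num + num . F
num ^ num + num . P
num ^ num + num . A
num ^ num + num . num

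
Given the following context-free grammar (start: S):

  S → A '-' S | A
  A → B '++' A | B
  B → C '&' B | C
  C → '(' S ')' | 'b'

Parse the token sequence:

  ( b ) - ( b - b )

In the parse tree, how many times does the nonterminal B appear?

[S [A [B [C ( [S [A [B [C b]]]] )]]] - [S [A [B [C ( [S [A [B [C b]]] - [S [A [B [C b]]]]] )]]]]]

5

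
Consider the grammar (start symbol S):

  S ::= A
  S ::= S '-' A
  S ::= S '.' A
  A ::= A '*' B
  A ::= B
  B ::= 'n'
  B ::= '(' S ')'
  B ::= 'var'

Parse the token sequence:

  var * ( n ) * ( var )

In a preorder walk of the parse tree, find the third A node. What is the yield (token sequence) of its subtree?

[S [A [A [A [B var]] * [B ( [S [A [B n]]] )]] * [B ( [S [A [B var]]] )]]]

var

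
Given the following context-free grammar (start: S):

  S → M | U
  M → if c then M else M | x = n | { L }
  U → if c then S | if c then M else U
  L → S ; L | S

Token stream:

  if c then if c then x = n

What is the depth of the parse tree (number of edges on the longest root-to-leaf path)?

[S [U if c then [S [U if c then [S [M x = n]]]]]]

6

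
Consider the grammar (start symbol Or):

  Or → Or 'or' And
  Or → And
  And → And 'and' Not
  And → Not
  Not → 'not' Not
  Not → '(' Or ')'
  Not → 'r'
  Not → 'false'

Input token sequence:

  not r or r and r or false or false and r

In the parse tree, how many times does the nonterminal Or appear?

4

[Or [Or [Or [Or [And [Not not [Not r]]]] or [And [And [Not r]] and [Not r]]] or [And [Not false]]] or [And [And [Not false]] and [Not r]]]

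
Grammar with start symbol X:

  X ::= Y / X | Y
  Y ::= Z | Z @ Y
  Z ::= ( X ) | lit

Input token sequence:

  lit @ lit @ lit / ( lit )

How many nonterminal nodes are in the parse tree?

[X [Y [Z lit] @ [Y [Z lit] @ [Y [Z lit]]]] / [X [Y [Z ( [X [Y [Z lit]]] )]]]]

13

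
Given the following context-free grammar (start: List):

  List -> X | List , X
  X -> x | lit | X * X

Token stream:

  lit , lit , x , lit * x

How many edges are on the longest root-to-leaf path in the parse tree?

5

[List [List [List [List [X lit]] , [X lit]] , [X x]] , [X [X lit] * [X x]]]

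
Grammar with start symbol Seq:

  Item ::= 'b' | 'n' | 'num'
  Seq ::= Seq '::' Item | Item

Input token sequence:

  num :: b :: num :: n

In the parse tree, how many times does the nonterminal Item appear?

[Seq [Seq [Seq [Seq [Item num]] :: [Item b]] :: [Item num]] :: [Item n]]

4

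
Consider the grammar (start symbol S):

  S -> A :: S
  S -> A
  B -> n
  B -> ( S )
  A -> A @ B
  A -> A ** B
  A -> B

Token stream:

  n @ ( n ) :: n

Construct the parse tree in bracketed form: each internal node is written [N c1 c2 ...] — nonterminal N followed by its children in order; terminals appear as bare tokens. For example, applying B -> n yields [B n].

[S [A [A [B n]] @ [B ( [S [A [B n]]] )]] :: [S [A [B n]]]]

S
A :: S
A @ B :: S
B @ B :: S
n @ B :: S
n @ ( S ) :: S
n @ ( A ) :: S
n @ ( B ) :: S
n @ ( n ) :: S
n @ ( n ) :: A
n @ ( n ) :: B
n @ ( n ) :: n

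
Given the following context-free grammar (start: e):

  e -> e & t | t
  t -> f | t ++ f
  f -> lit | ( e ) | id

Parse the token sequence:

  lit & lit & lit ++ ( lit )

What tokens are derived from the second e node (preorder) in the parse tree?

lit & lit

[e [e [e [t [f lit]]] & [t [f lit]]] & [t [t [f lit]] ++ [f ( [e [t [f lit]]] )]]]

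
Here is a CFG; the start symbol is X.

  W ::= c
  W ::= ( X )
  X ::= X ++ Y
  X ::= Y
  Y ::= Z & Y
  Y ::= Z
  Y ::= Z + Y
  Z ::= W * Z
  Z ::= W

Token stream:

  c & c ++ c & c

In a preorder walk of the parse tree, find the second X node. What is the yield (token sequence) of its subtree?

c & c

[X [X [Y [Z [W c]] & [Y [Z [W c]]]]] ++ [Y [Z [W c]] & [Y [Z [W c]]]]]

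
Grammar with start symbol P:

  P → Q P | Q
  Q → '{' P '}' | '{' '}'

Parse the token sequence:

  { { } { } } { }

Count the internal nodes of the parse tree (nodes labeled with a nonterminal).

8

[P [Q { [P [Q { }] [P [Q { }]]] }] [P [Q { }]]]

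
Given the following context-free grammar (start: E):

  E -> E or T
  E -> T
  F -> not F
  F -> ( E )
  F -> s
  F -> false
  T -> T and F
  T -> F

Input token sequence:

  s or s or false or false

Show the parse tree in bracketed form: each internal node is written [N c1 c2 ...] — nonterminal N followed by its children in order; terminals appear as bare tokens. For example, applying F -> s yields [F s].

E
E or T
E or T or T
E or T or T or T
T or T or T or T
F or T or T or T
s or T or T or T
s or F or T or T
s or s or T or T
s or s or F or T
s or s or false or T
s or s or false or F
s or s or false or false

[E [E [E [E [T [F s]]] or [T [F s]]] or [T [F false]]] or [T [F false]]]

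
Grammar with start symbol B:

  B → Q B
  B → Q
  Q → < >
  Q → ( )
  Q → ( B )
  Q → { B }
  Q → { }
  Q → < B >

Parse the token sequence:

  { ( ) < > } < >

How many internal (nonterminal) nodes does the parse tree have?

8

[B [Q { [B [Q ( )] [B [Q < >]]] }] [B [Q < >]]]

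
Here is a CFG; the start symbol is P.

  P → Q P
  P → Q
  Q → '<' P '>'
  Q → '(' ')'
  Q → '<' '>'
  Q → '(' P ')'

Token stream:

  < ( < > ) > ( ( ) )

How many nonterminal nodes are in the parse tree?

10

[P [Q < [P [Q ( [P [Q < >]] )]] >] [P [Q ( [P [Q ( )]] )]]]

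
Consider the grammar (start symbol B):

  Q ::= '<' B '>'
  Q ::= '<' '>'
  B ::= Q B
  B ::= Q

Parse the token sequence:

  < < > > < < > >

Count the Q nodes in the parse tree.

[B [Q < [B [Q < >]] >] [B [Q < [B [Q < >]] >]]]

4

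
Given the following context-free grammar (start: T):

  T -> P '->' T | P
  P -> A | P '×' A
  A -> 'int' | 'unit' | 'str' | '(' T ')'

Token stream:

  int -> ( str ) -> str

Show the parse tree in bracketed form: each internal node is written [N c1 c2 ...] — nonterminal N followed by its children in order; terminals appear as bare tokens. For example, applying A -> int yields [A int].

[T [P [A int]] -> [T [P [A ( [T [P [A str]]] )]] -> [T [P [A str]]]]]

T
P -> T
A -> T
int -> T
int -> P -> T
int -> A -> T
int -> ( T ) -> T
int -> ( P ) -> T
int -> ( A ) -> T
int -> ( str ) -> T
int -> ( str ) -> P
int -> ( str ) -> A
int -> ( str ) -> str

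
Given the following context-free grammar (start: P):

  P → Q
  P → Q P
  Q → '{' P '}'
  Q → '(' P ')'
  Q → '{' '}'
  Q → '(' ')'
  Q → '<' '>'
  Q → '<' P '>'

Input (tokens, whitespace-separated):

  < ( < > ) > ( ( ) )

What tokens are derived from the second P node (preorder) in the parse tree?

( < > )

[P [Q < [P [Q ( [P [Q < >]] )]] >] [P [Q ( [P [Q ( )]] )]]]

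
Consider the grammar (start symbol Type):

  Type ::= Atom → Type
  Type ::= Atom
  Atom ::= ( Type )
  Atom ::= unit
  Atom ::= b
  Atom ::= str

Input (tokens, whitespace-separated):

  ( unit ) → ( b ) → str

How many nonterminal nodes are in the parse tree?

10

[Type [Atom ( [Type [Atom unit]] )] → [Type [Atom ( [Type [Atom b]] )] → [Type [Atom str]]]]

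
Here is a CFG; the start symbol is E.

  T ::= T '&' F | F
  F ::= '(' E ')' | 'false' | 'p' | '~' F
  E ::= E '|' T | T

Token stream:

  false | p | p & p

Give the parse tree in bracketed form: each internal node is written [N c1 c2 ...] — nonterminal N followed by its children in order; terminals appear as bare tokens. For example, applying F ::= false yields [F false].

[E [E [E [T [F false]]] | [T [F p]]] | [T [T [F p]] & [F p]]]

E
E | T
E | T | T
T | T | T
F | T | T
false | T | T
false | F | T
false | p | T
false | p | T & F
false | p | F & F
false | p | p & F
false | p | p & p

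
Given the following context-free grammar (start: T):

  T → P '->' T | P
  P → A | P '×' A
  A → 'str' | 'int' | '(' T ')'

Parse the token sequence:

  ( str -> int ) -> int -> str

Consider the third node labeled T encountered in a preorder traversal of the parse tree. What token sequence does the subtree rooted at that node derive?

int

[T [P [A ( [T [P [A str]] -> [T [P [A int]]]] )]] -> [T [P [A int]] -> [T [P [A str]]]]]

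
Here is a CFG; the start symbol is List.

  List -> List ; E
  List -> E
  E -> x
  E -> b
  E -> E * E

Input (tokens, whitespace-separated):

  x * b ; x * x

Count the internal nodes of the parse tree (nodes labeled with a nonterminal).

[List [List [E [E x] * [E b]]] ; [E [E x] * [E x]]]

8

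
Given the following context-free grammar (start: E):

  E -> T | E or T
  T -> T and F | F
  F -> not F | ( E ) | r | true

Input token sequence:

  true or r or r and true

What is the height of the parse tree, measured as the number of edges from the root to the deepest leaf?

5

[E [E [E [T [F true]]] or [T [F r]]] or [T [T [F r]] and [F true]]]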